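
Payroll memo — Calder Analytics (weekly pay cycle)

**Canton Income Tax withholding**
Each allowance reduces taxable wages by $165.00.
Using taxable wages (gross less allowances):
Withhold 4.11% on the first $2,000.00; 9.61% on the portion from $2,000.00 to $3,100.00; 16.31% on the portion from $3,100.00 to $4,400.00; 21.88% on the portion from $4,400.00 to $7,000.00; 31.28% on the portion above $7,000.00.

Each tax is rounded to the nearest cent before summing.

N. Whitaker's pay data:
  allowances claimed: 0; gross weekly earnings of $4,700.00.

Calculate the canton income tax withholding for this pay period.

$465.58

Canton Income Tax: taxable = $4,700.00
  $399.94 + 21.88% × ($4,700.00 − $4,400.00) = $399.94 + 21.88% × $300.00 = $465.58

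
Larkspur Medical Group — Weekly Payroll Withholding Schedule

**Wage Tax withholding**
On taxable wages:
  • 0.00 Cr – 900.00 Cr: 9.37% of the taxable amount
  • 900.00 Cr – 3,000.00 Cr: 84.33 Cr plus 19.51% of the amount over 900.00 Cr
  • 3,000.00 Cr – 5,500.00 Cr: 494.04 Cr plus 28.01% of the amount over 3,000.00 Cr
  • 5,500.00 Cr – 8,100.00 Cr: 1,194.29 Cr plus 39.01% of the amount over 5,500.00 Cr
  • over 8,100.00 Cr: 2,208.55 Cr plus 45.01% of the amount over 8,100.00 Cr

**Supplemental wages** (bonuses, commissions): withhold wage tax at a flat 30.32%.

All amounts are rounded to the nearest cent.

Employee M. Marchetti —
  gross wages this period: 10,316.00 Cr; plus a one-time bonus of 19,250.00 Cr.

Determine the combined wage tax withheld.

Wage Tax: taxable = 10,316.00 Cr
  2,208.55 Cr + 45.01% × (10,316.00 Cr − 8,100.00 Cr) = 2,208.55 Cr + 45.01% × 2,216.00 Cr = 3,205.97 Cr
Supplemental (30.32% flat on bonus): 30.32% × 19,250.00 Cr = 5,836.60 Cr
Total wage tax: 3,205.97 Cr + 5,836.60 Cr = 9,042.57 Cr

9,042.57 Cr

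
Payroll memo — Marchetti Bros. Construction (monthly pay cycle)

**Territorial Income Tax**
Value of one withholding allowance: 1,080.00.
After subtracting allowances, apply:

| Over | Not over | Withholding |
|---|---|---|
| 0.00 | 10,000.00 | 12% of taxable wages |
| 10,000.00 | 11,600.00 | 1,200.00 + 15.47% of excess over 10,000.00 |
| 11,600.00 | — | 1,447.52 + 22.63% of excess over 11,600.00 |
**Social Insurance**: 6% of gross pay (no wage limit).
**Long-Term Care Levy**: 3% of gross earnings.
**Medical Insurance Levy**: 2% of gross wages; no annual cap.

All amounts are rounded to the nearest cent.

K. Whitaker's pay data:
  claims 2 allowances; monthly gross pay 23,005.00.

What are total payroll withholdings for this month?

Territorial Income Tax: taxable = 23,005.00 − 2×1,080.00 = 20,845.00
  1,447.52 + 22.63% × (20,845.00 − 11,600.00) = 1,447.52 + 22.63% × 9,245.00 = 3,539.66
Social Insurance: 6% × 23,005.00 = 1,380.30
Long-Term Care Levy: 3% × 23,005.00 = 690.15
Medical Insurance Levy: 2% × 23,005.00 = 460.10
Total: 3,539.66 + 1,380.30 + 690.15 + 460.10 = 6,070.21

6,070.21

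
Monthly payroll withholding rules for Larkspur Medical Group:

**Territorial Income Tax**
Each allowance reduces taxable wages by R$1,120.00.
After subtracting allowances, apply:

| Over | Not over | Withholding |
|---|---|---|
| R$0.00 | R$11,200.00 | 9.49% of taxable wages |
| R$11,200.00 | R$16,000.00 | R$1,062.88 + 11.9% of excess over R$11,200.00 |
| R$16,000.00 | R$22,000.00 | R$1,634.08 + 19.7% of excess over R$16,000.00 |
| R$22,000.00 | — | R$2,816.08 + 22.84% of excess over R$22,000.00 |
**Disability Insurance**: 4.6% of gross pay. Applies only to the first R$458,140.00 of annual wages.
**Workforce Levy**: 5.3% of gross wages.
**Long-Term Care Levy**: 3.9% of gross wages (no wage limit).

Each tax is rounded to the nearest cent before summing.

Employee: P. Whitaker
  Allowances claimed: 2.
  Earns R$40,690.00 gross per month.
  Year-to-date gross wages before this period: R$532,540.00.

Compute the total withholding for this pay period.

R$10,316.74

Territorial Income Tax: taxable = R$40,690.00 − 2×R$1,120.00 = R$38,450.00
  R$2,816.08 + 22.84% × (R$38,450.00 − R$22,000.00) = R$2,816.08 + 22.84% × R$16,450.00 = R$6,573.26
Disability Insurance: YTD R$532,540.00 ≥ cap R$458,140.00 → R$0.00
Workforce Levy: 5.3% × R$40,690.00 = R$2,156.57
Long-Term Care Levy: 3.9% × R$40,690.00 = R$1,586.91
Total: R$6,573.26 + R$0.00 + R$2,156.57 + R$1,586.91 = R$10,316.74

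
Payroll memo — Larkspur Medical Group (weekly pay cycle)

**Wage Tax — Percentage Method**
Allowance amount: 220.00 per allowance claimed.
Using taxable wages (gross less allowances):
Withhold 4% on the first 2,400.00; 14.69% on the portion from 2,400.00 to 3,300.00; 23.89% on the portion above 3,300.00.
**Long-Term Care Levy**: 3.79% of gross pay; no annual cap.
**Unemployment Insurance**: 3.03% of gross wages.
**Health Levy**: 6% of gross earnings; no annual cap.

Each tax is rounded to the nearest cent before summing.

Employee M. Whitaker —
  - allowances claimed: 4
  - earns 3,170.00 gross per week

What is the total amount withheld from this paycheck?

Wage Tax: taxable = 3,170.00 − 4×220.00 = 2,290.00
  4% × 2,290.00 = 91.60
Long-Term Care Levy: 3.79% × 3,170.00 = 120.14
Unemployment Insurance: 3.03% × 3,170.00 = 96.05
Health Levy: 6% × 3,170.00 = 190.20
Total: 91.60 + 120.14 + 96.05 + 190.20 = 497.99

497.99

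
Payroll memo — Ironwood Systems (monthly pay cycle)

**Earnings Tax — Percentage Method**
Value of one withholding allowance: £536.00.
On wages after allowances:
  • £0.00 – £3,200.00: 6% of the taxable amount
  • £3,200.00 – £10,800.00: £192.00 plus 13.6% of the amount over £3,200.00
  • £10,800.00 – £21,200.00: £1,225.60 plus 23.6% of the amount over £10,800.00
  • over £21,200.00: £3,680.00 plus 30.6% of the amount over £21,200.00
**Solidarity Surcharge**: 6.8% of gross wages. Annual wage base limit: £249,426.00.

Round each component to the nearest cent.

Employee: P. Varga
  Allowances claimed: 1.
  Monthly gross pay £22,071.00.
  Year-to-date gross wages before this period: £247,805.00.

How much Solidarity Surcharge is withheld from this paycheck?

£110.23

Solidarity Surcharge: cap £249,426.00 − YTD £247,805.00 = £1,621.00 subject; 6.8% × £1,621.00 = £110.23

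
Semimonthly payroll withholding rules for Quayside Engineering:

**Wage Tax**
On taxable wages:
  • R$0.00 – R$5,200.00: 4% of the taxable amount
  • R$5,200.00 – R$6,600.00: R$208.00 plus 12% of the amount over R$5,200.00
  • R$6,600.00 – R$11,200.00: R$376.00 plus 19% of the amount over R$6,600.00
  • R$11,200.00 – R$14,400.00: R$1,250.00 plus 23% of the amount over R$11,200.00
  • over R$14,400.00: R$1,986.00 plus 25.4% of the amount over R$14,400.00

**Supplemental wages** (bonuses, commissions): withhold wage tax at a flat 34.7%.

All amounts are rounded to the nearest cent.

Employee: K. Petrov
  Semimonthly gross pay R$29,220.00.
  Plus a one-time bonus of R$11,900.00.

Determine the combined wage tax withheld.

Wage Tax: taxable = R$29,220.00
  R$1,986.00 + 25.4% × (R$29,220.00 − R$14,400.00) = R$1,986.00 + 25.4% × R$14,820.00 = R$5,750.28
Supplemental (34.7% flat on bonus): 34.7% × R$11,900.00 = R$4,129.30
Total wage tax: R$5,750.28 + R$4,129.30 = R$9,879.58

R$9,879.58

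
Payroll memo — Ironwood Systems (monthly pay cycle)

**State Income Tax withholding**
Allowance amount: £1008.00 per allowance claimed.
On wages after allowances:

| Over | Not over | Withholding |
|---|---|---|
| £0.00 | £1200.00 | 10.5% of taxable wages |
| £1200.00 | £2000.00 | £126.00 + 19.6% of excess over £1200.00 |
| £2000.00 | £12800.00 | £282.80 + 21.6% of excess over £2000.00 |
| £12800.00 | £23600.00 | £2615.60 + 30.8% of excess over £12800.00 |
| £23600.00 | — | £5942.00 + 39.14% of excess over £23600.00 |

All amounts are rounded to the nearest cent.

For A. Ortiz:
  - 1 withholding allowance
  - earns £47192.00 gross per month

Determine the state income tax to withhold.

State Income Tax: taxable = £47192.00 − 1×£1008.00 = £46184.00
  £5942.00 + 39.14% × (£46184.00 − £23600.00) = £5942.00 + 39.14% × £22584.00 = £14781.38

£14781.38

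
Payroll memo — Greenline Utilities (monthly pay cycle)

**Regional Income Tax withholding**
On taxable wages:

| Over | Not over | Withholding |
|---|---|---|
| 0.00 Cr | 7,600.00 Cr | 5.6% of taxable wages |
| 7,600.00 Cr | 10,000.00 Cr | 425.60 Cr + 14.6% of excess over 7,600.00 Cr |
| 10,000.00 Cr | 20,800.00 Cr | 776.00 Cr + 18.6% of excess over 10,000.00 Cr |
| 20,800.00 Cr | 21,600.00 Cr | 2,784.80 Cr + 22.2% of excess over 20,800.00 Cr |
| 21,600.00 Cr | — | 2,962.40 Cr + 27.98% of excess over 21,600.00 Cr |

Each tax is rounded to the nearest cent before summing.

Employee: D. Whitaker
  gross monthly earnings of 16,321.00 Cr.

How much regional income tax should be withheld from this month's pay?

1,951.71 Cr

Regional Income Tax: taxable = 16,321.00 Cr
  776.00 Cr + 18.6% × (16,321.00 Cr − 10,000.00 Cr) = 776.00 Cr + 18.6% × 6,321.00 Cr = 1,951.71 Cr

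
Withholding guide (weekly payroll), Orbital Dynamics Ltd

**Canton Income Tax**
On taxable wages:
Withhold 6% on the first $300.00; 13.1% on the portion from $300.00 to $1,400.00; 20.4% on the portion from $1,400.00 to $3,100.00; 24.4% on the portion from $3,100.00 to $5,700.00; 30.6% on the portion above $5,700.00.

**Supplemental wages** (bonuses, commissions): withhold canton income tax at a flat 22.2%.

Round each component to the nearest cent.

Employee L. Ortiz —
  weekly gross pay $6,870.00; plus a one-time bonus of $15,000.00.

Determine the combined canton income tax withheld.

Canton Income Tax: taxable = $6,870.00
  $1,143.30 + 30.6% × ($6,870.00 − $5,700.00) = $1,143.30 + 30.6% × $1,170.00 = $1,501.32
Supplemental (22.2% flat on bonus): 22.2% × $15,000.00 = $3,330.00
Total canton income tax: $1,501.32 + $3,330.00 = $4,831.32

$4,831.32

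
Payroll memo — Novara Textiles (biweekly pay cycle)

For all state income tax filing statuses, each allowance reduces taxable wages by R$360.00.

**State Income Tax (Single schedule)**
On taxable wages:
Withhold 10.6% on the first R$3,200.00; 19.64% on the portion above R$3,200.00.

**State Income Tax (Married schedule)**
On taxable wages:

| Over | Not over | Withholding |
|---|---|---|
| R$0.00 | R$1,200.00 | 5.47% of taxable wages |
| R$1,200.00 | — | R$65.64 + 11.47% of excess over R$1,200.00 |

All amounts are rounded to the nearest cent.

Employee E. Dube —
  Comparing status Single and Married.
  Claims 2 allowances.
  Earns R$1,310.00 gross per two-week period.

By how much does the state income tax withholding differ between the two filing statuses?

R$30.27

State Income Tax (Single): taxable = R$1,310.00 − 2×R$360.00 = R$590.00
  10.6% × R$590.00 = R$62.54
State Income Tax (Married): taxable = R$1,310.00 − 2×R$360.00 = R$590.00
  5.47% × R$590.00 = R$32.27
Difference: |R$62.54 − R$32.27| = R$30.27 (higher under Single)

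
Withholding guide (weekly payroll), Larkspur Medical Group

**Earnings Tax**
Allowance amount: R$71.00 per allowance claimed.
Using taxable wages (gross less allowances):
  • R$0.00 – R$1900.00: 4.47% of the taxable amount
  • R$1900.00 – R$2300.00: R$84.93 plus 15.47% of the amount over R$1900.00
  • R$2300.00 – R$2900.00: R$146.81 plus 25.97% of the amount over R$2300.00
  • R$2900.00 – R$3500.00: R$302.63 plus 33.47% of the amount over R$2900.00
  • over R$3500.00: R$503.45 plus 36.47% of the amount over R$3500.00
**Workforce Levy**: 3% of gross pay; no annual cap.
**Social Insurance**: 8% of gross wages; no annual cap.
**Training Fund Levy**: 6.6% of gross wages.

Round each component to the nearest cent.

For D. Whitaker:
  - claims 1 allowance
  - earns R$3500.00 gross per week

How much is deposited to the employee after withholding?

R$2404.31

Earnings Tax: taxable = R$3500.00 − 1×R$71.00 = R$3429.00
  R$302.63 + 33.47% × (R$3429.00 − R$2900.00) = R$302.63 + 33.47% × R$529.00 = R$479.69
Workforce Levy: 3% × R$3500.00 = R$105.00
Social Insurance: 8% × R$3500.00 = R$280.00
Training Fund Levy: 6.6% × R$3500.00 = R$231.00
Total withheld: R$479.69 + R$105.00 + R$280.00 + R$231.00 = R$1095.69
Net pay: R$3500.00 − R$1095.69 = R$2404.31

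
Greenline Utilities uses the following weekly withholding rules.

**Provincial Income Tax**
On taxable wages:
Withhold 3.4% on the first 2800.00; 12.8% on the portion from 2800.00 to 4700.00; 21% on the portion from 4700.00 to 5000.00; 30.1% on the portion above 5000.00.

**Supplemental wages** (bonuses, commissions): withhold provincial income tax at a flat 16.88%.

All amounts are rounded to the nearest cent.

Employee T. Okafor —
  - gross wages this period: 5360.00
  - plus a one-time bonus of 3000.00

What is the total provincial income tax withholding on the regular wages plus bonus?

Provincial Income Tax: taxable = 5360.00
  401.40 + 30.1% × (5360.00 − 5000.00) = 401.40 + 30.1% × 360.00 = 509.76
Supplemental (16.88% flat on bonus): 16.88% × 3000.00 = 506.40
Total provincial income tax: 509.76 + 506.40 = 1016.16

1016.16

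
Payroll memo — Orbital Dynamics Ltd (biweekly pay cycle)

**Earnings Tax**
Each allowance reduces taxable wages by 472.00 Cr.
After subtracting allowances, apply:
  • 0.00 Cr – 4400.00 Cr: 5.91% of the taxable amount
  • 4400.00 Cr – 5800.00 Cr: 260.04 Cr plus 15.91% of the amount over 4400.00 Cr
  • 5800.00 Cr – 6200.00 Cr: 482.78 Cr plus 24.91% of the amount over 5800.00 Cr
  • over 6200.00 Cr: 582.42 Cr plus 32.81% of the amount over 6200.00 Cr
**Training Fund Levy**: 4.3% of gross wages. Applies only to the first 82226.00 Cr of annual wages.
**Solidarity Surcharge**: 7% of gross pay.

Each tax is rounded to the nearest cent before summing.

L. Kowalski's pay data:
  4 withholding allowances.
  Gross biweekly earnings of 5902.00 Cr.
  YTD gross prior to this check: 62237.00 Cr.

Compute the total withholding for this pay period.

904.16 Cr

Earnings Tax: taxable = 5902.00 Cr − 4×472.00 Cr = 4014.00 Cr
  5.91% × 4014.00 Cr = 237.23 Cr
Training Fund Levy: 4.3% × 5902.00 Cr = 253.79 Cr
Solidarity Surcharge: 7% × 5902.00 Cr = 413.14 Cr
Total: 237.23 Cr + 253.79 Cr + 413.14 Cr = 904.16 Cr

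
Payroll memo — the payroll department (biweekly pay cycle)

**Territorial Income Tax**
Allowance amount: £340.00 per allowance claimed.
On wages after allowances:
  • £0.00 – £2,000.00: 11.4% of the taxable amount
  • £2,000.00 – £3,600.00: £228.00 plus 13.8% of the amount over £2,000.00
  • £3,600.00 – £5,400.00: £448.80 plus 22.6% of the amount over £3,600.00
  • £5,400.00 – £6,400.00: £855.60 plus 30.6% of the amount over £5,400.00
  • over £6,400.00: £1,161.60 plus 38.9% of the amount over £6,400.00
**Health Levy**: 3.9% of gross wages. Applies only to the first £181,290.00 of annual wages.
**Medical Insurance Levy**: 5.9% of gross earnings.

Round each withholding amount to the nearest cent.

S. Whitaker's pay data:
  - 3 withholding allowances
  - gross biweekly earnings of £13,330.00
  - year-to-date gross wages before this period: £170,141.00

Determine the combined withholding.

£4,681.87

Territorial Income Tax: taxable = £13,330.00 − 3×£340.00 = £12,310.00
  £1,161.60 + 38.9% × (£12,310.00 − £6,400.00) = £1,161.60 + 38.9% × £5,910.00 = £3,460.59
Health Levy: cap £181,290.00 − YTD £170,141.00 = £11,149.00 subject; 3.9% × £11,149.00 = £434.81
Medical Insurance Levy: 5.9% × £13,330.00 = £786.47
Total: £3,460.59 + £434.81 + £786.47 = £4,681.87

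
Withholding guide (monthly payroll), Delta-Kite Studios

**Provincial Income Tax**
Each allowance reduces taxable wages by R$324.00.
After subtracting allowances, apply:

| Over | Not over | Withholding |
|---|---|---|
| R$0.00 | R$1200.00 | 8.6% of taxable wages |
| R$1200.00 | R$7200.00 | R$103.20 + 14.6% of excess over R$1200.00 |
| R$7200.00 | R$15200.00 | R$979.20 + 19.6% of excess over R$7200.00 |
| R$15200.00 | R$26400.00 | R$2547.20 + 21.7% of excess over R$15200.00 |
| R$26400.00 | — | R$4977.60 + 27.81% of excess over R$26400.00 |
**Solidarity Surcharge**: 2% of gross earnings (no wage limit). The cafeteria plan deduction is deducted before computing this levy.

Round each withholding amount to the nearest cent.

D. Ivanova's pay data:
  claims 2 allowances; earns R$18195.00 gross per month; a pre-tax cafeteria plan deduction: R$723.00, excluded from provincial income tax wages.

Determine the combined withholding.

Provincial Income Tax: taxable = R$18195.00 − R$723.00 − 2×R$324.00 = R$16824.00
  R$2547.20 + 21.7% × (R$16824.00 − R$15200.00) = R$2547.20 + 21.7% × R$1624.00 = R$2899.61
Solidarity Surcharge: 2% × R$17472.00 = R$349.44
Total: R$2899.61 + R$349.44 = R$3249.05

R$3249.05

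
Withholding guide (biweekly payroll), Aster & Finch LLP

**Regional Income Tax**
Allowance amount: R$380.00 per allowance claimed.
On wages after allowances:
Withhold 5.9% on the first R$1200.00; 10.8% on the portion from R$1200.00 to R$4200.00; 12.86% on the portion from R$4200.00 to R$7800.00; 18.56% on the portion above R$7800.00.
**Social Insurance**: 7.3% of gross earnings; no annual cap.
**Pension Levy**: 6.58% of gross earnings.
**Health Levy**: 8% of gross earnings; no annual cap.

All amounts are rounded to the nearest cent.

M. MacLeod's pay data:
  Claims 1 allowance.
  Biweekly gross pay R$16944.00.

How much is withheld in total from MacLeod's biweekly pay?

R$6191.71

Regional Income Tax: taxable = R$16944.00 − 1×R$380.00 = R$16564.00
  R$857.76 + 18.56% × (R$16564.00 − R$7800.00) = R$857.76 + 18.56% × R$8764.00 = R$2484.36
Social Insurance: 7.3% × R$16944.00 = R$1236.91
Pension Levy: 6.58% × R$16944.00 = R$1114.92
Health Levy: 8% × R$16944.00 = R$1355.52
Total: R$2484.36 + R$1236.91 + R$1114.92 + R$1355.52 = R$6191.71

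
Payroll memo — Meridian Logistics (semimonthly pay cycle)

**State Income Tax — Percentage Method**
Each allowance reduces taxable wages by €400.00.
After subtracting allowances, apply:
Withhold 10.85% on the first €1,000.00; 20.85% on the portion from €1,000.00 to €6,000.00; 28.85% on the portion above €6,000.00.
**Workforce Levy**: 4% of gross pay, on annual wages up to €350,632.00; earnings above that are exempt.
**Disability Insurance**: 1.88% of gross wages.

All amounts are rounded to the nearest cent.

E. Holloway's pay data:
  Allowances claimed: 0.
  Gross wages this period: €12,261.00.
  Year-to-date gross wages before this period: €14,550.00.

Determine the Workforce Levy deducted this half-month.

€490.44

Workforce Levy: 4% × €12,261.00 = €490.44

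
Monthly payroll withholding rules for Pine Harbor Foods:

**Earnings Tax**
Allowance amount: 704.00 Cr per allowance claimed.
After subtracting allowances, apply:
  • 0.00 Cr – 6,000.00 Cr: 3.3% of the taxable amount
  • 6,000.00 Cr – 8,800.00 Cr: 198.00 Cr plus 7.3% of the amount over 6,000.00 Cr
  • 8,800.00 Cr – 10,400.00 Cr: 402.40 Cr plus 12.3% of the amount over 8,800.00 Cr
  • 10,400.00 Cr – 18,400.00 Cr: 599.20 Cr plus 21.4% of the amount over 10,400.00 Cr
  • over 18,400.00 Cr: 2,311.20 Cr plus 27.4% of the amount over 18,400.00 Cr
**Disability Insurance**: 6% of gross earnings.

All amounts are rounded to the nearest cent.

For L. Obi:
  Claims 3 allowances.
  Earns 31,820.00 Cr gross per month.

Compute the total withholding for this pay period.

7,318.79 Cr

Earnings Tax: taxable = 31,820.00 Cr − 3×704.00 Cr = 29,708.00 Cr
  2,311.20 Cr + 27.4% × (29,708.00 Cr − 18,400.00 Cr) = 2,311.20 Cr + 27.4% × 11,308.00 Cr = 5,409.59 Cr
Disability Insurance: 6% × 31,820.00 Cr = 1,909.20 Cr
Total: 5,409.59 Cr + 1,909.20 Cr = 7,318.79 Cr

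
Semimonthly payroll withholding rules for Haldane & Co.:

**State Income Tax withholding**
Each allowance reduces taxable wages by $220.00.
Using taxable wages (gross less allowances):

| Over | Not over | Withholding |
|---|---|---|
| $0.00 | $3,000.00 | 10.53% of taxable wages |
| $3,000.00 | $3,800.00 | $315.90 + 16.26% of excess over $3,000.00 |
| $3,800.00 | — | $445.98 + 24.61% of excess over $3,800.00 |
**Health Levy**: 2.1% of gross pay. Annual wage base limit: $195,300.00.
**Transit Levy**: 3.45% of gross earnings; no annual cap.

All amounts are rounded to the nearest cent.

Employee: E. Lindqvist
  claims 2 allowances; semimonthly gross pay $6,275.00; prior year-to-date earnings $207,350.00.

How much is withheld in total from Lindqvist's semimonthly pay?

State Income Tax: taxable = $6,275.00 − 2×$220.00 = $5,835.00
  $445.98 + 24.61% × ($5,835.00 − $3,800.00) = $445.98 + 24.61% × $2,035.00 = $946.79
Health Levy: YTD $207,350.00 ≥ cap $195,300.00 → $0.00
Transit Levy: 3.45% × $6,275.00 = $216.49
Total: $946.79 + $0.00 + $216.49 = $1,163.28

$1,163.28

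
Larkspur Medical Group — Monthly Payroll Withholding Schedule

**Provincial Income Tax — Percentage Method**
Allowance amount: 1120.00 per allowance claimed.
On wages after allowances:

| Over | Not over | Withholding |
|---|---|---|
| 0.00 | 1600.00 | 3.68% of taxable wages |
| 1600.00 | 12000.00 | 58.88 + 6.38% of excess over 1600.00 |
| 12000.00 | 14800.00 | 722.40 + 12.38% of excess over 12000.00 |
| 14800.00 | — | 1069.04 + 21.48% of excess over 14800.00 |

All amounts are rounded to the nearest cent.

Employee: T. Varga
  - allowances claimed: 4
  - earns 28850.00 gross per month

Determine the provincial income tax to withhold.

Provincial Income Tax: taxable = 28850.00 − 4×1120.00 = 24370.00
  1069.04 + 21.48% × (24370.00 − 14800.00) = 1069.04 + 21.48% × 9570.00 = 3124.68

3124.68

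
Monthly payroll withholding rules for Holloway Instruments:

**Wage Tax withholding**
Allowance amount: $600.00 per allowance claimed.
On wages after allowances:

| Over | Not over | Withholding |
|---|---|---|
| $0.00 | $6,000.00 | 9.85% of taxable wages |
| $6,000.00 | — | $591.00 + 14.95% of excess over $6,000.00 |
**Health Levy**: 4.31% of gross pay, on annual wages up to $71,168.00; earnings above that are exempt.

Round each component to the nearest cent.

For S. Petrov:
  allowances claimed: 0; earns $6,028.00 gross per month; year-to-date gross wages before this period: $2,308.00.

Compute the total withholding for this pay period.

Wage Tax: taxable = $6,028.00
  $591.00 + 14.95% × ($6,028.00 − $6,000.00) = $591.00 + 14.95% × $28.00 = $595.19
Health Levy: 4.31% × $6,028.00 = $259.81
Total: $595.19 + $259.81 = $855.00

$855.00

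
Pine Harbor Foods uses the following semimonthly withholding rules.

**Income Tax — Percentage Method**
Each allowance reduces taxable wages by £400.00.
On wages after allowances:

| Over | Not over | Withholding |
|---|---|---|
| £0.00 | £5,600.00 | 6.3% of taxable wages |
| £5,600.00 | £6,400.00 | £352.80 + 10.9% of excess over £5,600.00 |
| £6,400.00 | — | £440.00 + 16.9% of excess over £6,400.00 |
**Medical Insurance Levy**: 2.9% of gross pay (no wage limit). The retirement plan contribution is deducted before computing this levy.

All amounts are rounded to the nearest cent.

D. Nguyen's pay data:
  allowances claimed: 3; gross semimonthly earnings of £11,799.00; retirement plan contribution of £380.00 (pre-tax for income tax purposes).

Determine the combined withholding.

Income Tax: taxable = £11,799.00 − £380.00 − 3×£400.00 = £10,219.00
  £440.00 + 16.9% × (£10,219.00 − £6,400.00) = £440.00 + 16.9% × £3,819.00 = £1,085.41
Medical Insurance Levy: 2.9% × £11,419.00 = £331.15
Total: £1,085.41 + £331.15 = £1,416.56

£1,416.56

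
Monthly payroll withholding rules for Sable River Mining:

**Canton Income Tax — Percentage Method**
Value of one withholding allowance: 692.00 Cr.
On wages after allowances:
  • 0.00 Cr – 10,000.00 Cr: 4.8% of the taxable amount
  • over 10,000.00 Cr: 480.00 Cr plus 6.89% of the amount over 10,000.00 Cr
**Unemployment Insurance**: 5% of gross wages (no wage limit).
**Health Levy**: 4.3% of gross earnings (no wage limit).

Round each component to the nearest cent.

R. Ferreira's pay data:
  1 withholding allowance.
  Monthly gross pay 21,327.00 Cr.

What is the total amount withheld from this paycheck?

Canton Income Tax: taxable = 21,327.00 Cr − 1×692.00 Cr = 20,635.00 Cr
  480.00 Cr + 6.89% × (20,635.00 Cr − 10,000.00 Cr) = 480.00 Cr + 6.89% × 10,635.00 Cr = 1,212.75 Cr
Unemployment Insurance: 5% × 21,327.00 Cr = 1,066.35 Cr
Health Levy: 4.3% × 21,327.00 Cr = 917.06 Cr
Total: 1,212.75 Cr + 1,066.35 Cr + 917.06 Cr = 3,196.16 Cr

3,196.16 Cr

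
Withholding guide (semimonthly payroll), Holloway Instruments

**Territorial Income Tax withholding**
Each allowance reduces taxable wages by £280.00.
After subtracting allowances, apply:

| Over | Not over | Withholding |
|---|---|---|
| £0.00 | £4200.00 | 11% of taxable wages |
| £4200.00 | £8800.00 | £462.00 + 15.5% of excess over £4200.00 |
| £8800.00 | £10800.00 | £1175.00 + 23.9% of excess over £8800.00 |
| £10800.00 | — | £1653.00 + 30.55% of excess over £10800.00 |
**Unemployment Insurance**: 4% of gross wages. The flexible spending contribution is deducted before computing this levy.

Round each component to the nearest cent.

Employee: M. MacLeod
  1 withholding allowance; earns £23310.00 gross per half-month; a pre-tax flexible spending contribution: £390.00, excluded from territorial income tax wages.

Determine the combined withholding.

Territorial Income Tax: taxable = £23310.00 − £390.00 − 1×£280.00 = £22640.00
  £1653.00 + 30.55% × (£22640.00 − £10800.00) = £1653.00 + 30.55% × £11840.00 = £5270.12
Unemployment Insurance: 4% × £22920.00 = £916.80
Total: £5270.12 + £916.80 = £6186.92

£6186.92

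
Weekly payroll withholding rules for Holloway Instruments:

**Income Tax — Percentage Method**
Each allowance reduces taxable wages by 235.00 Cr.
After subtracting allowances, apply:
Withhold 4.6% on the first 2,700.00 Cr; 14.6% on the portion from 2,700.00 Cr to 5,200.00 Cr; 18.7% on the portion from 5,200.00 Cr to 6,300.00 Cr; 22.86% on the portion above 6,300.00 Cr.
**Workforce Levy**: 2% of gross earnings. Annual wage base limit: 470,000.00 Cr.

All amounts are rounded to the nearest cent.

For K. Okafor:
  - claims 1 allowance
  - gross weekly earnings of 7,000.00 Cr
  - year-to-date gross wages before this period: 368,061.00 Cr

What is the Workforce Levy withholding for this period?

Workforce Levy: 2% × 7,000.00 Cr = 140.00 Cr

140.00 Cr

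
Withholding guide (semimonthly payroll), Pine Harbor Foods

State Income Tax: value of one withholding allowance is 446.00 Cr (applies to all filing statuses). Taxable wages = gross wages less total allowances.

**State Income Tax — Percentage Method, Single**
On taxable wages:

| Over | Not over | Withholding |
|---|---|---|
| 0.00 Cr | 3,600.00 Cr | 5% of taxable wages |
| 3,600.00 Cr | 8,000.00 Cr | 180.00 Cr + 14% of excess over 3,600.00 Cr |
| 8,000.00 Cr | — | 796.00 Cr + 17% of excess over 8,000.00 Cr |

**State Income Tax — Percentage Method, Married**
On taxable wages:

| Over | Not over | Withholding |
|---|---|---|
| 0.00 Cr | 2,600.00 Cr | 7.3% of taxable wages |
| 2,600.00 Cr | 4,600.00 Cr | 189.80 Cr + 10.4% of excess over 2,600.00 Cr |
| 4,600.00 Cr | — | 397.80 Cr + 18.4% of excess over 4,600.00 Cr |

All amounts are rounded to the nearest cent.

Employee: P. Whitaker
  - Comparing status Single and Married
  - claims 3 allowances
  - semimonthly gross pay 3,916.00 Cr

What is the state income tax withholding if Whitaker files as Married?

188.19 Cr

State Income Tax (Married): taxable = 3,916.00 Cr − 3×446.00 Cr = 2,578.00 Cr
  7.3% × 2,578.00 Cr = 188.19 Cr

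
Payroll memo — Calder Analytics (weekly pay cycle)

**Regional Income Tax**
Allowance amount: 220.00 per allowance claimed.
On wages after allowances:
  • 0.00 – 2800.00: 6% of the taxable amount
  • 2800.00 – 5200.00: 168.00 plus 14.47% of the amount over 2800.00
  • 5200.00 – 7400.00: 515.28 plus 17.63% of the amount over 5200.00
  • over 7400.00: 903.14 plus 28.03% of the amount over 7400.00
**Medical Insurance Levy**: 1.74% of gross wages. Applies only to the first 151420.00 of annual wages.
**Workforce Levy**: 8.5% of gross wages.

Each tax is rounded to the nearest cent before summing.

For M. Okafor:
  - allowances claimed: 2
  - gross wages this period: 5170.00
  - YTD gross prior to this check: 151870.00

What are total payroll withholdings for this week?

886.72

Regional Income Tax: taxable = 5170.00 − 2×220.00 = 4730.00
  168.00 + 14.47% × (4730.00 − 2800.00) = 168.00 + 14.47% × 1930.00 = 447.27
Medical Insurance Levy: YTD 151870.00 ≥ cap 151420.00 → 0.00
Workforce Levy: 8.5% × 5170.00 = 439.45
Total: 447.27 + 0.00 + 439.45 = 886.72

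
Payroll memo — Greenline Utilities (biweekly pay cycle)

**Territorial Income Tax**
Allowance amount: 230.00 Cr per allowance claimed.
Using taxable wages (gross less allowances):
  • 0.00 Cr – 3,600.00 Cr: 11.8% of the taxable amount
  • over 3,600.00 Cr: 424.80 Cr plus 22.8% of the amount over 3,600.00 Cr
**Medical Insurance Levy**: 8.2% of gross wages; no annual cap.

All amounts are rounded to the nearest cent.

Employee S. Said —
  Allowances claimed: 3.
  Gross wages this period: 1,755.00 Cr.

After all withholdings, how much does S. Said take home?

Territorial Income Tax: taxable = 1,755.00 Cr − 3×230.00 Cr = 1,065.00 Cr
  11.8% × 1,065.00 Cr = 125.67 Cr
Medical Insurance Levy: 8.2% × 1,755.00 Cr = 143.91 Cr
Total withheld: 125.67 Cr + 143.91 Cr = 269.58 Cr
Net pay: 1,755.00 Cr − 269.58 Cr = 1,485.42 Cr

1,485.42 Cr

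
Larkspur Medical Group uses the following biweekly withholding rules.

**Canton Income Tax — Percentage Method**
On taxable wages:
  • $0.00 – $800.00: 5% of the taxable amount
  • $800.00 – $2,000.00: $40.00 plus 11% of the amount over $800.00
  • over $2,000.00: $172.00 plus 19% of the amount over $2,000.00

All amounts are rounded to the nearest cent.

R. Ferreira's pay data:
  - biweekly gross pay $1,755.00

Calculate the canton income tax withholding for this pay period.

$145.05

Canton Income Tax: taxable = $1,755.00
  $40.00 + 11% × ($1,755.00 − $800.00) = $40.00 + 11% × $955.00 = $145.05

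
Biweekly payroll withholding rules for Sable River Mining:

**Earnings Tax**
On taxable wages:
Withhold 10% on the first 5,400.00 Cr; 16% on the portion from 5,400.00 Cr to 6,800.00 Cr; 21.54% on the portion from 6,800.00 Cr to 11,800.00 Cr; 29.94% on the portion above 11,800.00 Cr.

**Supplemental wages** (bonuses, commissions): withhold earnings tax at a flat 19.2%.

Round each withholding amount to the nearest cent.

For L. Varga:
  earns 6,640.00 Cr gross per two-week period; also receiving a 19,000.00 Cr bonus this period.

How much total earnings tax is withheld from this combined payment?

Earnings Tax: taxable = 6,640.00 Cr
  540.00 Cr + 16% × (6,640.00 Cr − 5,400.00 Cr) = 540.00 Cr + 16% × 1,240.00 Cr = 738.40 Cr
Supplemental (19.2% flat on bonus): 19.2% × 19,000.00 Cr = 3,648.00 Cr
Total earnings tax: 738.40 Cr + 3,648.00 Cr = 4,386.40 Cr

4,386.40 Cr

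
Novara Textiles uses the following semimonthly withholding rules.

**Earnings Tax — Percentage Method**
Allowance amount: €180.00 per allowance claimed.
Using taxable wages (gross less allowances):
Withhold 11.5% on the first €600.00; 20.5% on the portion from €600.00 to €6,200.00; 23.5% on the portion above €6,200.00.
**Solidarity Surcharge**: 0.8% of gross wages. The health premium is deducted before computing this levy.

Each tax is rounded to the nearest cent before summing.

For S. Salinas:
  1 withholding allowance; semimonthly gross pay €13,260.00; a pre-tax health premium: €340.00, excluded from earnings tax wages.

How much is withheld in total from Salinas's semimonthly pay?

€2,857.26

Earnings Tax: taxable = €13,260.00 − €340.00 − 1×€180.00 = €12,740.00
  €1,217.00 + 23.5% × (€12,740.00 − €6,200.00) = €1,217.00 + 23.5% × €6,540.00 = €2,753.90
Solidarity Surcharge: 0.8% × €12,920.00 = €103.36
Total: €2,753.90 + €103.36 = €2,857.26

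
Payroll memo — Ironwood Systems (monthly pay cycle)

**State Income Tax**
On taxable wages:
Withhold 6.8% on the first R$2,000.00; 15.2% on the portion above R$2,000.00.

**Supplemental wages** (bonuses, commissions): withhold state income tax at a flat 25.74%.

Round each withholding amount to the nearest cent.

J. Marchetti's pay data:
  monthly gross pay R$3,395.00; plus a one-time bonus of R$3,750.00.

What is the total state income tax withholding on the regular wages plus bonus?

R$1,313.29

State Income Tax: taxable = R$3,395.00
  R$136.00 + 15.2% × (R$3,395.00 − R$2,000.00) = R$136.00 + 15.2% × R$1,395.00 = R$348.04
Supplemental (25.74% flat on bonus): 25.74% × R$3,750.00 = R$965.25
Total state income tax: R$348.04 + R$965.25 = R$1,313.29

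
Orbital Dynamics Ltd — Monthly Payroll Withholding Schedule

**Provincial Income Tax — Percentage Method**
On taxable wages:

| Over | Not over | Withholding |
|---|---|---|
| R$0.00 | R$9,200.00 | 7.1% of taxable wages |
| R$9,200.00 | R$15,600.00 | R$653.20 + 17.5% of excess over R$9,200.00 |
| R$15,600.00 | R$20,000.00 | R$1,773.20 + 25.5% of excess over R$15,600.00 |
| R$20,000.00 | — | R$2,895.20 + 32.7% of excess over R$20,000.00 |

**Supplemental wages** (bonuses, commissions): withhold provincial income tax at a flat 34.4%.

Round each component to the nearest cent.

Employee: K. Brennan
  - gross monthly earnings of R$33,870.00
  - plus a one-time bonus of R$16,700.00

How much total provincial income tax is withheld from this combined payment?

R$13,175.49

Provincial Income Tax: taxable = R$33,870.00
  R$2,895.20 + 32.7% × (R$33,870.00 − R$20,000.00) = R$2,895.20 + 32.7% × R$13,870.00 = R$7,430.69
Supplemental (34.4% flat on bonus): 34.4% × R$16,700.00 = R$5,744.80
Total provincial income tax: R$7,430.69 + R$5,744.80 = R$13,175.49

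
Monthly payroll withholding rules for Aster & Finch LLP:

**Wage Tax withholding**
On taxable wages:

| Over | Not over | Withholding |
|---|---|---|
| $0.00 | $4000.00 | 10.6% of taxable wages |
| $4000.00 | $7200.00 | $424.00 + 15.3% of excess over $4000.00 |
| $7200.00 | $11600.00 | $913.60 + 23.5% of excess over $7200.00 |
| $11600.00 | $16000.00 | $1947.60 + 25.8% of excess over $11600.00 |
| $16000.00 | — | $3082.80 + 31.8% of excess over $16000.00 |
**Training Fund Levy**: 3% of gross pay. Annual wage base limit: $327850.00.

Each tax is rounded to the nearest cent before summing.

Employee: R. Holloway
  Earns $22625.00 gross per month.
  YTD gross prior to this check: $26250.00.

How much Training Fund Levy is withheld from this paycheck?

$678.75

Training Fund Levy: 3% × $22625.00 = $678.75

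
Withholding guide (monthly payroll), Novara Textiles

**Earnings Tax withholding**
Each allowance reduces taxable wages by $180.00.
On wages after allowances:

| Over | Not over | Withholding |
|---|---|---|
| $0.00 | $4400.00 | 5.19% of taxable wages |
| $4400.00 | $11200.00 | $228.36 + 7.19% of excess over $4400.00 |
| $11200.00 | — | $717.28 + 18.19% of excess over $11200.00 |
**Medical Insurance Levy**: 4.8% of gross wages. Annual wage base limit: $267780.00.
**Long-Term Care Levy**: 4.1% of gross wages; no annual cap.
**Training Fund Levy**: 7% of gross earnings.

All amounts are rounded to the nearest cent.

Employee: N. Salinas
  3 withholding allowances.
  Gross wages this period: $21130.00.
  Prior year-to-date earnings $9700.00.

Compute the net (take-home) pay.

Earnings Tax: taxable = $21130.00 − 3×$180.00 = $20590.00
  $717.28 + 18.19% × ($20590.00 − $11200.00) = $717.28 + 18.19% × $9390.00 = $2425.32
Medical Insurance Levy: 4.8% × $21130.00 = $1014.24
Long-Term Care Levy: 4.1% × $21130.00 = $866.33
Training Fund Levy: 7% × $21130.00 = $1479.10
Total withheld: $2425.32 + $1014.24 + $866.33 + $1479.10 = $5784.99
Net pay: $21130.00 − $5784.99 = $15345.01

$15345.01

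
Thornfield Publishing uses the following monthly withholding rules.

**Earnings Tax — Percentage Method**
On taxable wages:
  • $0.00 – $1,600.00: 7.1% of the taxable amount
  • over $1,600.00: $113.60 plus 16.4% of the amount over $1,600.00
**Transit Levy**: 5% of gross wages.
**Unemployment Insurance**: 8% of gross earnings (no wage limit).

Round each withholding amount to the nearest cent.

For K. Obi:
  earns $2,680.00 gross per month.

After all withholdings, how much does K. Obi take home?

Earnings Tax: taxable = $2,680.00
  $113.60 + 16.4% × ($2,680.00 − $1,600.00) = $113.60 + 16.4% × $1,080.00 = $290.72
Transit Levy: 5% × $2,680.00 = $134.00
Unemployment Insurance: 8% × $2,680.00 = $214.40
Total withheld: $290.72 + $134.00 + $214.40 = $639.12
Net pay: $2,680.00 − $639.12 = $2,040.88

$2,040.88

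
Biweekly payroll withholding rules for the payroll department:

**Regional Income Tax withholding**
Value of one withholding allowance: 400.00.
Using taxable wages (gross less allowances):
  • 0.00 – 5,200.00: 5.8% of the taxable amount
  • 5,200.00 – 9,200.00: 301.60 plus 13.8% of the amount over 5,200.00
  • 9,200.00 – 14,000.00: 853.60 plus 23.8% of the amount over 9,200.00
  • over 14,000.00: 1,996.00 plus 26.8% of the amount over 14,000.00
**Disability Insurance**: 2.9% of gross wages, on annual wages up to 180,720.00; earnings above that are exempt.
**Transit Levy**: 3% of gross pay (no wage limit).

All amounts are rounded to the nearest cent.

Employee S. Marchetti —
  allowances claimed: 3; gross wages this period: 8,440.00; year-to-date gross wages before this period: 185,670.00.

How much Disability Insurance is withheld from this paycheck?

Disability Insurance: YTD 185,670.00 ≥ cap 180,720.00 → 0.00

0.00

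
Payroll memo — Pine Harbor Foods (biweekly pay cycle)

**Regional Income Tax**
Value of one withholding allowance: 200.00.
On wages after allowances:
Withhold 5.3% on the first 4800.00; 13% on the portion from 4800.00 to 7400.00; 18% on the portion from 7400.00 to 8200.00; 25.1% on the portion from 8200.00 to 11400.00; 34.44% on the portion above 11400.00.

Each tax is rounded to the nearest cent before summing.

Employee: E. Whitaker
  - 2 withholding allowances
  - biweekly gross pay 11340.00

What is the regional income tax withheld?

1424.14

Regional Income Tax: taxable = 11340.00 − 2×200.00 = 10940.00
  736.40 + 25.1% × (10940.00 − 8200.00) = 736.40 + 25.1% × 2740.00 = 1424.14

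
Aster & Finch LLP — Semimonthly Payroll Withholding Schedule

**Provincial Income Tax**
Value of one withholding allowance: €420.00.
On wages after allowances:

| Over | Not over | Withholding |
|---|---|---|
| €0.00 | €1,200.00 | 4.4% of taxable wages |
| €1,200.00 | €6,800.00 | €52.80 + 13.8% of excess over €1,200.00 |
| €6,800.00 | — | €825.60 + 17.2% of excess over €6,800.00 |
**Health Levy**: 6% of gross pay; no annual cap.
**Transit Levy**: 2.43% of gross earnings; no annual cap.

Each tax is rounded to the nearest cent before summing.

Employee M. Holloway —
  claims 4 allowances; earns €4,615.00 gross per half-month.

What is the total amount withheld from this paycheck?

Provincial Income Tax: taxable = €4,615.00 − 4×€420.00 = €2,935.00
  €52.80 + 13.8% × (€2,935.00 − €1,200.00) = €52.80 + 13.8% × €1,735.00 = €292.23
Health Levy: 6% × €4,615.00 = €276.90
Transit Levy: 2.43% × €4,615.00 = €112.14
Total: €292.23 + €276.90 + €112.14 = €681.27

€681.27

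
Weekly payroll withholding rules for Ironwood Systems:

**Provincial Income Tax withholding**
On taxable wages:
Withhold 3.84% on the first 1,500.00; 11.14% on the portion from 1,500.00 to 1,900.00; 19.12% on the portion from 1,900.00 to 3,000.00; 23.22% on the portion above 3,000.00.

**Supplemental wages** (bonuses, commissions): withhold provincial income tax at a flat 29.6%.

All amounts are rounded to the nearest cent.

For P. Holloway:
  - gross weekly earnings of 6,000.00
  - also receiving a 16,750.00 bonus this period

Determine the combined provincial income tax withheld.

5,967.08

Provincial Income Tax: taxable = 6,000.00
  312.48 + 23.22% × (6,000.00 − 3,000.00) = 312.48 + 23.22% × 3,000.00 = 1,009.08
Supplemental (29.6% flat on bonus): 29.6% × 16,750.00 = 4,958.00
Total provincial income tax: 1,009.08 + 4,958.00 = 5,967.08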